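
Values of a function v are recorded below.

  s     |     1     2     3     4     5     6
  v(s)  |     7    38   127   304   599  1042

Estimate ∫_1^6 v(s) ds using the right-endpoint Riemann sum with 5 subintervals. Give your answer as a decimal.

Δs = 1.
Sum = 1·[38 + 127 + 304 + 599 + 1042] = 2110.

2110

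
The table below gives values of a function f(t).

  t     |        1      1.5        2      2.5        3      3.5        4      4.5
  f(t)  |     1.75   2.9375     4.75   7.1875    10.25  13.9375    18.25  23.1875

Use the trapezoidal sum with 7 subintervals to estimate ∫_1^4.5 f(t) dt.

34.890625

Δt = 0.5.
T_7 = (0.5/2)·[1.75 + 2·2.9375 + 2·4.75 + 2·7.1875 + 2·10.25 + 2·13.9375 + 2·18.25 + 23.1875] = 34.890625.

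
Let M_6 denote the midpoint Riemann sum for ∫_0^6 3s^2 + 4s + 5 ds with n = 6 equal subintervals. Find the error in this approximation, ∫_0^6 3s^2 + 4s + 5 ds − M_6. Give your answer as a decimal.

Exact integral: ∫_0^6 f(s) ds = 318.
M_6 = 316.5.
Error = 318 − 316.5 = 1.5.

1.5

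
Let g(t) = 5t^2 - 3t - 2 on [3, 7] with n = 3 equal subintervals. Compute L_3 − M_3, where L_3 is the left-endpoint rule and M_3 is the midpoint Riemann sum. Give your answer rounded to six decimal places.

L_3 ≈ 339.25925926.
M_3 ≈ 455.70370370.
L_3 − M_3 ≈ -116.444444.

-116.444444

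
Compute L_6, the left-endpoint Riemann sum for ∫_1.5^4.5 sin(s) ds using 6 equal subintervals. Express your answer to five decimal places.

Δs = (4.5 − 1.5)/6 = 0.5.
Left endpoints: 1.5, 2, 2.5, 3, 3.5, 4.
f(1.5) ≈ 0.99749, f(2) ≈ 0.90930, f(2.5) ≈ 0.59847, f(3) ≈ 0.14112, f(3.5) ≈ -0.35078, f(4) ≈ -0.75680.
Sum = Δs · [f(1.5) + f(2) + f(2.5) + ...].
Sum ≈ 0.76940.

0.76940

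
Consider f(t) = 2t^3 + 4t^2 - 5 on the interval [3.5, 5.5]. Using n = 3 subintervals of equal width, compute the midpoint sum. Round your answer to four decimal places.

Δt = (5.5 − 3.5)/3 = 2/3.
Midpoints: 23/6, 4.5, 31/6.
f(23/6) = 17975/108, f(4.5) = 258.25, f(31/6) = 40783/108.
Sum = Δt · [f(23/6) + f(4.5) + f(31/6)].
Sum ≈ 534.8704.

534.8704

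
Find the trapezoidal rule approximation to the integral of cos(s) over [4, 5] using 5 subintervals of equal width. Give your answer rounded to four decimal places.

-0.2014

Δs = (5 − 4)/5 = 0.2.
f(4) ≈ -0.6536, f(4.2) ≈ -0.4903, f(4.4) ≈ -0.3073, f(4.6) ≈ -0.1122, f(4.8) ≈ 0.0875, f(5) ≈ 0.2837.
T_5 = (Δs/2)·[f(s_0) + 2f(s_1) + ... + 2f(s_{4}) + f(s_5)].
Sum ≈ -0.2014.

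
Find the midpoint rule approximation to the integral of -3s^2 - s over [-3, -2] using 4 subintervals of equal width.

-16.484375

Δs = (-2 − (-3))/4 = 0.25.
Midpoints: -2.875, -2.625, -2.375, -2.125.
f(-2.875) = -21.921875, f(-2.625) = -18.046875, f(-2.375) = -14.546875, f(-2.125) = -11.421875.
Sum = Δs · [f(-2.875) + f(-2.625) + f(-2.375) + f(-2.125)].
Sum = -16.484375.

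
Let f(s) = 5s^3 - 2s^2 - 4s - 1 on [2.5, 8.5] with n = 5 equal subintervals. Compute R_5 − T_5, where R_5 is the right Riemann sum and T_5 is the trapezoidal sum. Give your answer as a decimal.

R_5 = 7757.07.
T_5 = 6055.17.
R_5 − T_5 = 1701.9.

1701.9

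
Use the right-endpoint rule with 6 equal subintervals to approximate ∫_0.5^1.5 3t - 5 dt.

-1.75

Δt = (1.5 − 0.5)/6 = 1/6.
Right endpoints: 2/3, 5/6, 1, 7/6, 4/3, 1.5.
f(2/3) = -3, f(5/6) = -2.5, f(1) = -2, f(7/6) = -1.5, f(4/3) = -1, f(1.5) = -0.5.
Sum = Δt · [f(2/3) + f(5/6) + f(1) + ...].
Sum = -1.75.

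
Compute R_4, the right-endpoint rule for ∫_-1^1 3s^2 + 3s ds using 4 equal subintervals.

3.75

Δs = (1 − (-1))/4 = 0.5.
Right endpoints: -0.5, 0, 0.5, 1.
f(-0.5) = -0.75, f(0) = 0, f(0.5) = 2.25, f(1) = 6.
Sum = Δs · [f(-0.5) + f(0) + f(0.5) + f(1)].
Sum = 3.75.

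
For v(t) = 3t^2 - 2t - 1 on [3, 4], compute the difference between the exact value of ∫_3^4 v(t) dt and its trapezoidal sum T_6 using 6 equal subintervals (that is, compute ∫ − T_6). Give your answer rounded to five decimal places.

-0.01389

Exact integral: ∫_3^4 v(t) dt = 29.
T_6 ≈ 29.0138889.
Error ≈ 29 − 29.0138889 ≈ -0.01389.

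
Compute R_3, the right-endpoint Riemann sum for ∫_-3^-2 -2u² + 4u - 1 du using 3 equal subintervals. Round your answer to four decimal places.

-21.3704

Δu = (-2 − (-3))/3 = 1/3.
Right endpoints: -8/3, -7/3, -2.
f(-8/3) = -233/9, f(-7/3) = -191/9, f(-2) = -17.
Sum = Δu · [f(-8/3) + f(-7/3) + f(-2)].
Sum ≈ -21.3704.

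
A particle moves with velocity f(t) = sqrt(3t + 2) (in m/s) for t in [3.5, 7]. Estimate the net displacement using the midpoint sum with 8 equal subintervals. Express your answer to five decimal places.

14.69199

Δt = (7 − 3.5)/8 = 0.4375.
Midpoints: 3.71875, 4.15625, 4.59375, 5.03125, 5.46875, 5.90625, 6.34375, 6.78125.
f(3.71875) ≈ 3.62715, f(4.15625) ≈ 3.80378, f(4.59375) ≈ 3.97256, f(5.03125) ≈ 4.13446, f(5.46875) ≈ 4.29025, f(5.90625) ≈ 4.44058, f(6.34375) ≈ 4.58598, f(6.78125) ≈ 4.72692.
Sum = Δt · [f(3.71875) + f(4.15625) + f(4.59375) + ...].
Sum ≈ 14.69199.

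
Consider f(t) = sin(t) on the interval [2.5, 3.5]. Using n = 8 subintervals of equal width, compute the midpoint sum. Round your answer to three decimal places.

Δt = (3.5 − 2.5)/8 = 0.125.
Midpoints: 2.5625, 2.6875, 2.8125, 2.9375, 3.0625, 3.1875, 3.3125, 3.4375.
f(2.5625) ≈ 0.547, f(2.6875) ≈ 0.439, f(2.8125) ≈ 0.323, f(2.9375) ≈ 0.203, f(3.0625) ≈ 0.079, f(3.1875) ≈ -0.046, f(3.3125) ≈ -0.170, f(3.4375) ≈ -0.292.
Sum = Δt · [f(2.5625) + f(2.6875) + f(2.8125) + ...].
Sum ≈ 0.135.

0.135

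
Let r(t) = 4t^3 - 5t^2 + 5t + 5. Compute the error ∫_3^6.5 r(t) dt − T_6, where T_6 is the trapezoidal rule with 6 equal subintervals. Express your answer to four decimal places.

-10.3218

Exact integral: ∫_3^6.5 r(t) dt ≈ 1391.979167.
T_6 ≈ 1402.300926.
Error ≈ 1391.979167 − 1402.300926 ≈ -10.3218.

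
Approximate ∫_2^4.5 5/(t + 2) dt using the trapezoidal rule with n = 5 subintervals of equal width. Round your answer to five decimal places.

Δt = (4.5 − 2)/5 = 0.5.
f(2) = 1.25, f(2.5) = 10/9, f(3) = 1, f(3.5) = 10/11, f(4) = 5/6, f(4.5) = 10/13.
T_5 = (Δt/2)·[f(t_0) + 2f(t_1) + ... + 2f(t_{4}) + f(t_5)].
Sum ≈ 2.43158.

2.43158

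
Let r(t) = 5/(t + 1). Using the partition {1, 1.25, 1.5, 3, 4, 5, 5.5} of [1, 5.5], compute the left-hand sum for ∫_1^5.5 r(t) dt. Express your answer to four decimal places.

Subinterval widths: 0.25, 0.25, 1.5, 1, 1, 0.5.
Left endpoints: 1, 1.25, 1.5, 3, 4, 5.
r(1) = 2.5, r(1.25) = 20/9, r(1.5) = 2, r(3) = 1.25, r(4) = 1, r(5) = 5/6.
Sum = Σ Δt_i · r(t_i).
Sum ≈ 6.8472.

6.8472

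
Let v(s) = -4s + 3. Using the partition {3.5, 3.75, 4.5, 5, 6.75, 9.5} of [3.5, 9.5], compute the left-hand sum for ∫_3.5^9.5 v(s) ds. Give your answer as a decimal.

-115

Subinterval widths: 0.25, 0.75, 0.5, 1.75, 2.75.
Left endpoints: 3.5, 3.75, 4.5, 5, 6.75.
v(3.5) = -11, v(3.75) = -12, v(4.5) = -15, v(5) = -17, v(6.75) = -24.
Sum = Σ Δs_i · v(s_i).
Sum = -115.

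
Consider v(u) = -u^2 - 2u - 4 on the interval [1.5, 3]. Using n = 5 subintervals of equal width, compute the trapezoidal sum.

Δu = (3 − 1.5)/5 = 0.3.
v(1.5) = -9.25, v(1.8) = -10.84, v(2.1) = -12.61, v(2.4) = -14.56, v(2.7) = -16.69, v(3) = -19.
T_5 = (Δu/2)·[v(u_0) + 2v(u_1) + ... + 2v(u_{4}) + v(u_5)].
Sum = -20.6475.

-20.6475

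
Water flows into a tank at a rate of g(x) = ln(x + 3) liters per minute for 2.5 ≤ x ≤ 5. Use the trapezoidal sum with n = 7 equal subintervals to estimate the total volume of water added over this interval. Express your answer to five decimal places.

4.75881

Δx = (5 − 2.5)/7 = 5/14.
g(2.5) ≈ 1.70475, g(20/7) ≈ 1.76766, g(45/14) ≈ 1.82685, g(25/7) ≈ 1.88273, g(55/14) ≈ 1.93565, g(30/7) ≈ 1.98592, g(65/14) ≈ 2.03377, g(5) ≈ 2.07944.
T_7 = (Δx/2)·[g(x_0) + 2g(x_1) + ... + 2g(x_{6}) + g(x_7)].
Sum ≈ 4.75881.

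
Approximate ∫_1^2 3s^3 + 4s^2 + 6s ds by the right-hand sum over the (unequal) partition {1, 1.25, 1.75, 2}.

Subinterval widths: 0.25, 0.5, 0.25.
Right endpoints: 1.25, 1.75, 2.
f(1.25) = 19.609375, f(1.75) = 38.828125, f(2) = 52.
Sum = Σ Δs_i · f(s_i).
Sum = 37.31640625.

37.31640625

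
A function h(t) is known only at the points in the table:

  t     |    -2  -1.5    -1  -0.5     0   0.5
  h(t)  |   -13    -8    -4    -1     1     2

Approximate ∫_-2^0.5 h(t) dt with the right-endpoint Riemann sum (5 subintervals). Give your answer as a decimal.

-5

Δt = 0.5.
Sum = 0.5·[(-8) + (-4) + (-1) + 1 + 2] = -5.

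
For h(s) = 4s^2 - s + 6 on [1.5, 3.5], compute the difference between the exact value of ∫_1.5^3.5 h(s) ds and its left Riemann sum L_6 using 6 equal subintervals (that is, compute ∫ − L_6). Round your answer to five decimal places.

6.18519

Exact integral: ∫_1.5^3.5 h(s) ds ≈ 59.6666667.
L_6 ≈ 53.4814815.
Error ≈ 59.6666667 − 53.4814815 ≈ 6.18519.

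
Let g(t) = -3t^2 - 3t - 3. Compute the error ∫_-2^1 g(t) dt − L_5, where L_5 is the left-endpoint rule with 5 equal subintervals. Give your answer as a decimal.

Exact integral: ∫_-2^1 g(t) dt = -13.5.
L_5 = -14.04.
Error = -13.5 − (-14.04) = 0.54.

0.54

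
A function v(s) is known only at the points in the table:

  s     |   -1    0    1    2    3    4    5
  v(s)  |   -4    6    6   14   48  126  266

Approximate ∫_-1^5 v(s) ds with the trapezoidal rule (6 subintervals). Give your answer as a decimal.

331

Δs = 1.
T_6 = (1/2)·[(-4) + 2·6 + 2·6 + 2·14 + 2·48 + 2·126 + 266] = 331.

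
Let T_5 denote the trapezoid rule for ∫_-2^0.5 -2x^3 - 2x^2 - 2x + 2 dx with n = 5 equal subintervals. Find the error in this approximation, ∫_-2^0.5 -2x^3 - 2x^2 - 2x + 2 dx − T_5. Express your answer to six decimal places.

-0.260417

Exact integral: ∫_-2^0.5 f(x) dx ≈ 11.30208333.
T_5 = 11.5625.
Error ≈ 11.30208333 − 11.5625 ≈ -0.260417.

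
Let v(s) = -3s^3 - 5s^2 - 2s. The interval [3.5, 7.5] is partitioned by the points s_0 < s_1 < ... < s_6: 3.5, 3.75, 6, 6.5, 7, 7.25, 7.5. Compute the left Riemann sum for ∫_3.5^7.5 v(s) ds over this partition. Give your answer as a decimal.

Subinterval widths: 0.25, 2.25, 0.5, 0.5, 0.25, 0.25.
Left endpoints: 3.5, 3.75, 6, 6.5, 7, 7.25.
v(3.5) = -196.875, v(3.75) = -236.015625, v(6) = -840, v(6.5) = -1048.125, v(7) = -1288, v(7.25) = -1420.546875.
Sum = Σ Δs_i · v(s_i).
Sum = -2201.453125.

-2201.453125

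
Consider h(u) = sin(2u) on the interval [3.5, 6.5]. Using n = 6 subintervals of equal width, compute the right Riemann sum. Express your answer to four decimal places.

Δu = (6.5 − 3.5)/6 = 0.5.
Right endpoints: 4, 4.5, 5, 5.5, 6, 6.5.
h(4) ≈ 0.9894, h(4.5) ≈ 0.4121, h(5) ≈ -0.5440, h(5.5) ≈ -1.0000, h(6) ≈ -0.5366, h(6.5) ≈ 0.4202.
Sum = Δu · [h(4) + h(4.5) + h(5) + ...].
Sum ≈ -0.1295.

-0.1295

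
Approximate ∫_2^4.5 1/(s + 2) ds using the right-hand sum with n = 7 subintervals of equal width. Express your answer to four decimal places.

0.4687

Δs = (4.5 − 2)/7 = 5/14.
Right endpoints: 33/14, 19/7, 43/14, 24/7, 53/14, 29/7, 4.5.
f(33/14) = 14/61, f(19/7) = 7/33, f(43/14) = 14/71, f(24/7) = 7/38, f(53/14) = 14/81, f(29/7) = 7/43, f(4.5) = 2/13.
Sum = Δs · [f(33/14) + f(19/7) + f(43/14) + ...].
Sum ≈ 0.4687.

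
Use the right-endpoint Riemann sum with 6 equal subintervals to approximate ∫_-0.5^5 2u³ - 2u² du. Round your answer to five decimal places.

Δu = (5 − (-0.5))/6 = 11/12.
Right endpoints: 5/12, 4/3, 2.25, 19/6, 49/12, 5.
f(5/12) = -175/864, f(4/3) = 32/27, f(2.25) = 12.65625, f(19/6) = 4693/108, f(49/12) = 88837/864, f(5) = 200.
Sum = Δu · [f(5/12) + f(4/3) + f(2.25) + ...].
Sum ≈ 329.92043.

329.92043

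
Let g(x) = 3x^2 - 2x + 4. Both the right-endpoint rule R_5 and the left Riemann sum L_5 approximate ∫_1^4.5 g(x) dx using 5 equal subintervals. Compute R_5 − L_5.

R_5 = 103.495.
L_5 = 67.97.
R_5 − L_5 = 35.525.

35.525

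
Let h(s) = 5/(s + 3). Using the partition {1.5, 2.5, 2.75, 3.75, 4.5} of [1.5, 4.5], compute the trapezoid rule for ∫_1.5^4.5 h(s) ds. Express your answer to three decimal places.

Subinterval widths: 1, 0.25, 1, 0.75.
h(1.5) = 10/9, h(2.5) = 10/11, h(2.75) = 20/23, h(3.75) = 20/27, h(4.5) = 2/3.
On each subinterval the trapezoid contributes (Δs_i/2)·[h(s_{i-1}) + h(s_i)].
Sum ≈ 2.565.

2.565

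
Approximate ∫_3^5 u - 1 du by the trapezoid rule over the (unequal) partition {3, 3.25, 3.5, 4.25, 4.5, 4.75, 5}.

Subinterval widths: 0.25, 0.25, 0.75, 0.25, 0.25, 0.25.
f(3) = 2, f(3.25) = 2.25, f(3.5) = 2.5, f(4.25) = 3.25, f(4.5) = 3.5, f(4.75) = 3.75, f(5) = 4.
On each subinterval the trapezoid contributes (Δu_i/2)·[f(u_{i-1}) + f(u_i)].
Sum = 6.

6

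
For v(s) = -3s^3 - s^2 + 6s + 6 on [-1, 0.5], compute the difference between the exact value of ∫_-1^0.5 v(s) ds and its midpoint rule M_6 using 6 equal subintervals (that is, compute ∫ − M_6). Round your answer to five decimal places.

0.00977

Exact integral: ∫_-1^0.5 v(s) ds = 7.078125.
M_6 ≈ 7.0683594.
Error ≈ 7.078125 − 7.0683594 ≈ 0.00977.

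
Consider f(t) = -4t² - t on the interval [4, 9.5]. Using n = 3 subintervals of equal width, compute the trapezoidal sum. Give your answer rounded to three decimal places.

-1107.282

Δt = (9.5 − 4)/3 = 11/6.
f(4) = -68, f(35/6) = -2555/18, f(23/3) = -2185/9, f(9.5) = -370.5.
T_3 = (Δt/2)·[f(t_0) + 2f(t_1) + 2f(t_2) + f(t_3)].
Sum ≈ -1107.282.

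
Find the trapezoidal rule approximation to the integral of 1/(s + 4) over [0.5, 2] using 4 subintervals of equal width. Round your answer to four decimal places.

Δs = (2 − 0.5)/4 = 0.375.
f(0.5) = 2/9, f(0.875) = 8/39, f(1.25) = 4/21, f(1.625) = 8/45, f(2) = 1/6.
T_4 = (Δs/2)·[f(s_0) + 2f(s_1) + 2f(s_2) + 2f(s_3) + f(s_4)].
Sum ≈ 0.2879.

0.2879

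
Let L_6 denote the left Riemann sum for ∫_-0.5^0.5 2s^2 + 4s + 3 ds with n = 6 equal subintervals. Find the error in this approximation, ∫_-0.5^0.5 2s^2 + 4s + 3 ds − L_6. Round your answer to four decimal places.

0.3241

Exact integral: ∫_-0.5^0.5 f(s) ds ≈ 3.166667.
L_6 ≈ 2.842593.
Error ≈ 3.166667 − 2.842593 ≈ 0.3241.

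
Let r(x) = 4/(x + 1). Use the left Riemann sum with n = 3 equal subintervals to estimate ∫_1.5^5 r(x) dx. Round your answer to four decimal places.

Δx = (5 − 1.5)/3 = 7/6.
Left endpoints: 1.5, 8/3, 23/6.
r(1.5) = 1.6, r(8/3) = 12/11, r(23/6) = 24/29.
Sum = Δx · [r(1.5) + r(8/3) + r(23/6)].
Sum ≈ 4.1049.

4.1049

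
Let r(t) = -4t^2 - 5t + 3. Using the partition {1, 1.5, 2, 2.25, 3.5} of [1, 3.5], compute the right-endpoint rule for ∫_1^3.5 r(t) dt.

Subinterval widths: 0.5, 0.5, 0.25, 1.25.
Right endpoints: 1.5, 2, 2.25, 3.5.
r(1.5) = -13.5, r(2) = -23, r(2.25) = -28.5, r(3.5) = -63.5.
Sum = Σ Δt_i · r(t_i).
Sum = -104.75.

-104.75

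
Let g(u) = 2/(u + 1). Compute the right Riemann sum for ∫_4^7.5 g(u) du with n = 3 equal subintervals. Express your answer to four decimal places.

Δu = (7.5 − 4)/3 = 7/6.
Right endpoints: 31/6, 19/3, 7.5.
g(31/6) = 12/37, g(19/3) = 3/11, g(7.5) = 4/17.
Sum = Δu · [g(31/6) + g(19/3) + g(7.5)].
Sum ≈ 0.9711.

0.9711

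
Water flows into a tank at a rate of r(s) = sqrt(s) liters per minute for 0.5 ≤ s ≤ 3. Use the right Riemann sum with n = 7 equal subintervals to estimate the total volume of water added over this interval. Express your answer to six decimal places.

Δs = (3 − 0.5)/7 = 5/14.
Right endpoints: 6/7, 17/14, 11/7, 27/14, 16/7, 37/14, 3.
r(6/7) ≈ 0.925820, r(17/14) ≈ 1.101946, r(11/7) ≈ 1.253566, r(27/14) ≈ 1.388730, r(16/7) ≈ 1.511858, r(37/14) ≈ 1.625687, r(3) ≈ 1.732051.
Sum = Δs · [r(6/7) + r(17/14) + r(11/7) + ...].
Sum ≈ 3.407021.

3.407021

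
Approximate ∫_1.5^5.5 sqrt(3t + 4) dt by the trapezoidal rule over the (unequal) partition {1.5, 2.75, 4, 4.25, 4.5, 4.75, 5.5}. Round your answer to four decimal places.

15.1001

Subinterval widths: 1.25, 1.25, 0.25, 0.25, 0.25, 0.75.
f(1.5) ≈ 2.9155, f(2.75) ≈ 3.5000, f(4) ≈ 4.0000, f(4.25) ≈ 4.0927, f(4.5) ≈ 4.1833, f(4.75) ≈ 4.2720, f(5.5) ≈ 4.5277.
On each subinterval the trapezoid contributes (Δt_i/2)·[f(t_{i-1}) + f(t_i)].
Sum ≈ 15.1001.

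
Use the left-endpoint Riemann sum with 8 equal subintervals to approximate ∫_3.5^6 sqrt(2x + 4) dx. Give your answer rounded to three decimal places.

9.065

Δx = (6 − 3.5)/8 = 0.3125.
Left endpoints: 3.5, 3.8125, 4.125, 4.4375, 4.75, 5.0625, 5.375, 5.6875.
f(3.5) ≈ 3.317, f(3.8125) ≈ 3.410, f(4.125) ≈ 3.500, f(4.4375) ≈ 3.588, f(4.75) ≈ 3.674, f(5.0625) ≈ 3.758, f(5.375) ≈ 3.841, f(5.6875) ≈ 3.921.
Sum = Δx · [f(3.5) + f(3.8125) + f(4.125) + ...].
Sum ≈ 9.065.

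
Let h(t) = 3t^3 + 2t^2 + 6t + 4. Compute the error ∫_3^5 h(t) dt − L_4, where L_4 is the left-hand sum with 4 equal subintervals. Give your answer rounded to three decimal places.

81.333

Exact integral: ∫_3^5 h(t) dt ≈ 529.33333.
L_4 = 448.
Error ≈ 529.33333 − 448 ≈ 81.333.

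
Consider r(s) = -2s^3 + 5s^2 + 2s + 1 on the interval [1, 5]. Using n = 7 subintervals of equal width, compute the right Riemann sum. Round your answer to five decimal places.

Δs = (5 − 1)/7 = 4/7.
Right endpoints: 11/7, 15/7, 19/7, 23/7, 27/7, 31/7, 5.
r(11/7) = 2994/343, r(15/7) = 2938/343, r(19/7) = 1122/343, r(23/7) = -3222/343, r(27/7) = -10862/343, r(31/7) = -22566/343, r(5) = -114.
Sum = Δs · [r(11/7) + r(15/7) + r(19/7) + ...].
Sum ≈ -114.44898.

-114.44898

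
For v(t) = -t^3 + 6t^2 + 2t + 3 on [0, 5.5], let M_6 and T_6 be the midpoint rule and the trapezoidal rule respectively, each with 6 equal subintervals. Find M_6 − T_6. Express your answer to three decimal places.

2.600

M_6 ≈ 151.60091.
T_6 ≈ 149.00130.
M_6 − T_6 ≈ 2.600.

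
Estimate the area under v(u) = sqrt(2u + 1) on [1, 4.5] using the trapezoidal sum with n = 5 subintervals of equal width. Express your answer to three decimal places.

Δu = (4.5 − 1)/5 = 0.7.
v(1) ≈ 1.732, v(1.7) ≈ 2.098, v(2.4) ≈ 2.408, v(3.1) ≈ 2.683, v(3.8) ≈ 2.933, v(4.5) ≈ 3.162.
T_5 = (Δu/2)·[v(u_0) + 2v(u_1) + ... + 2v(u_{4}) + v(u_5)].
Sum ≈ 8.798.

8.798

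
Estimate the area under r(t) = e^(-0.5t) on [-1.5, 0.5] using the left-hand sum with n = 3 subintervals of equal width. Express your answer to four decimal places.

Δt = (0.5 − (-1.5))/3 = 2/3.
Left endpoints: -1.5, -5/6, -1/6.
r(-1.5) ≈ 2.1170, r(-5/6) ≈ 1.5169, r(-1/6) ≈ 1.0869.
Sum = Δt · [r(-1.5) + r(-5/6) + r(-1/6)].
Sum ≈ 3.1472.

3.1472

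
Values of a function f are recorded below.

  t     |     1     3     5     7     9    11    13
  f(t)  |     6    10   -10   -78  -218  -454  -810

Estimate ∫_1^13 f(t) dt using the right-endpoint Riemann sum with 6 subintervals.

-3120

Δt = 2.
Sum = 2·[10 + (-10) + (-78) + (-218) + (-454) + (-810)] = -3120.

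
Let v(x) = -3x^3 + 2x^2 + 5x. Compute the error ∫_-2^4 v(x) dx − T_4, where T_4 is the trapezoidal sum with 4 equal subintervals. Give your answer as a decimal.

15.75

Exact integral: ∫_-2^4 v(x) dx = -102.
T_4 = -117.75.
Error = -102 − (-117.75) = 15.75.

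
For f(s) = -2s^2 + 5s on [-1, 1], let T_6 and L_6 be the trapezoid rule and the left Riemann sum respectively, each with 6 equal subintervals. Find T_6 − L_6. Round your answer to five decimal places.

1.66667

T_6 ≈ -1.4074074.
L_6 ≈ -3.0740741.
T_6 − L_6 ≈ 1.66667.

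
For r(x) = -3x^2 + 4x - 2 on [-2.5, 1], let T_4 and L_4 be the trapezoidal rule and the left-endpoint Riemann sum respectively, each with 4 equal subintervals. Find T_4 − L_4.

T_4 = -35.46484375.
L_4 = -48.48046875.
T_4 − L_4 = 13.015625.

13.015625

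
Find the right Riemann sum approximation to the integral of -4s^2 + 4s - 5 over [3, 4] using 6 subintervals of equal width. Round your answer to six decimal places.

Δs = (4 − 3)/6 = 1/6.
Right endpoints: 19/6, 10/3, 3.5, 11/3, 23/6, 4.
f(19/6) = -292/9, f(10/3) = -325/9, f(3.5) = -40, f(11/3) = -397/9, f(23/6) = -436/9, f(4) = -53.
Sum = Δs · [f(19/6) + f(10/3) + f(3.5) + ...].
Sum ≈ -42.351852.

-42.351852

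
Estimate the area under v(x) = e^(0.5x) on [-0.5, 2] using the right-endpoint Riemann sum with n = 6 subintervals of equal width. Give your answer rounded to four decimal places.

4.2970

Δx = (2 − (-0.5))/6 = 5/12.
Right endpoints: -1/12, 1/3, 0.75, 7/6, 19/12, 2.
v(-1/12) ≈ 0.9592, v(1/3) ≈ 1.1814, v(0.75) ≈ 1.4550, v(7/6) ≈ 1.7920, v(19/12) ≈ 2.2071, v(2) ≈ 2.7183.
Sum = Δx · [v(-1/12) + v(1/3) + v(0.75) + ...].
Sum ≈ 4.2970.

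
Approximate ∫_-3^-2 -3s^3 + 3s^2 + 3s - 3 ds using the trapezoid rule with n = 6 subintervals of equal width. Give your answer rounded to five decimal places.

Δs = (-2 − (-3))/6 = 1/6.
f(-3) = 96, f(-17/6) = 5819/72, f(-8/3) = 605/9, f(-2.5) = 55.125, f(-7/3) = 400/9, f(-13/6) = 2527/72, f(-2) = 27.
T_6 = (Δs/2)·[f(s_0) + 2f(s_1) + ... + 2f(s_{5}) + f(s_6)].
Sum ≈ 57.36806.

57.36806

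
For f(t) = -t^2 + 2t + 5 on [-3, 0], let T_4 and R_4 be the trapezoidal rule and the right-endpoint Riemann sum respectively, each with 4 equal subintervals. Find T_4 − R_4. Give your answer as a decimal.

T_4 = -3.28125.
R_4 = 2.34375.
T_4 − R_4 = -5.625.

-5.625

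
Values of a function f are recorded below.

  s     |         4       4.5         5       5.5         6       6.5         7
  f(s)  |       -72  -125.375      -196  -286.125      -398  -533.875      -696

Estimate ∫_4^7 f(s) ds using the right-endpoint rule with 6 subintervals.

Δs = 0.5.
Sum = 0.5·[(-125.375) + (-196) + (-286.125) + (-398) + (-533.875) + (-696)] = -1117.6875.

-1117.6875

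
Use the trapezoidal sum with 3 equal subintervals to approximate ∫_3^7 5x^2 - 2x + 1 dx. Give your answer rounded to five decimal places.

496.59259

Δx = (7 − 3)/3 = 4/3.
f(3) = 40, f(13/3) = 776/9, f(17/3) = 1352/9, f(7) = 232.
T_3 = (Δx/2)·[f(x_0) + 2f(x_1) + 2f(x_2) + f(x_3)].
Sum ≈ 496.59259.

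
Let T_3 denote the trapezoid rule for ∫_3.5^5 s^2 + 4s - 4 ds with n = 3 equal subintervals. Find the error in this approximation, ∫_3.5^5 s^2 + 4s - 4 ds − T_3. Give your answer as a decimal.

-0.0625

Exact integral: ∫_3.5^5 f(s) ds = 46.875.
T_3 = 46.9375.
Error = 46.875 − 46.9375 = -0.0625.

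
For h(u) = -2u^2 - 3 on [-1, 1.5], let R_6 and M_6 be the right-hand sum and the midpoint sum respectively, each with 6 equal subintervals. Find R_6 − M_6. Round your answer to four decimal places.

R_6 ≈ -11.082176.
M_6 ≈ -10.344329.
R_6 − M_6 ≈ -0.7378.

-0.7378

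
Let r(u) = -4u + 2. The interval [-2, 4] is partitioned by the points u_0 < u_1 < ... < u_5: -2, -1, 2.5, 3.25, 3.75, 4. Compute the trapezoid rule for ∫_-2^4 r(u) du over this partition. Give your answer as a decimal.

Subinterval widths: 1, 3.5, 0.75, 0.5, 0.25.
r(-2) = 10, r(-1) = 6, r(2.5) = -8, r(3.25) = -11, r(3.75) = -13, r(4) = -14.
On each subinterval the trapezoid contributes (Δu_i/2)·[r(u_{i-1}) + r(u_i)].
Sum = -12.

-12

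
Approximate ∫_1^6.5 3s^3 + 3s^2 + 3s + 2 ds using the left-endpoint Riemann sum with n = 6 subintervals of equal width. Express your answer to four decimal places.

1272.3381

Δs = (6.5 − 1)/6 = 11/12.
Left endpoints: 1, 23/12, 17/6, 3.75, 14/3, 67/12.
f(1) = 11, f(23/12) = 22979/576, f(17/6) = 7403/72, f(3.75) = 213.640625, f(14/3) = 3476/9, f(67/12) = 365431/576.
Sum = Δs · [f(1) + f(23/12) + f(17/6) + ...].
Sum ≈ 1272.3381.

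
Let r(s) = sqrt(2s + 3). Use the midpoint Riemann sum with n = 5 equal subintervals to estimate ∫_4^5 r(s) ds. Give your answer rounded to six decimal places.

Δs = (5 − 4)/5 = 0.2.
Midpoints: 4.1, 4.3, 4.5, 4.7, 4.9.
r(4.1) ≈ 3.346640, r(4.3) ≈ 3.405877, r(4.5) ≈ 3.464102, r(4.7) ≈ 3.521363, r(4.9) ≈ 3.577709.
Sum = Δs · [r(4.1) + r(4.3) + r(4.5) + r(4.7) + r(4.9)].
Sum ≈ 3.463138.

3.463138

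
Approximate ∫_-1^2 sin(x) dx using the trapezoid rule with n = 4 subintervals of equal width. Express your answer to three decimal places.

0.911

Δx = (2 − (-1))/4 = 0.75.
f(-1) ≈ -0.841, f(-0.25) ≈ -0.247, f(0.5) ≈ 0.479, f(1.25) ≈ 0.949, f(2) ≈ 0.909.
T_4 = (Δx/2)·[f(x_0) + 2f(x_1) + 2f(x_2) + 2f(x_3) + f(x_4)].
Sum ≈ 0.911.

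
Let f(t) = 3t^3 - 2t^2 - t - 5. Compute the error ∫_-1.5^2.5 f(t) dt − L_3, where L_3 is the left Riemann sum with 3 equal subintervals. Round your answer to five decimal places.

Exact integral: ∫_-1.5^2.5 f(t) dt ≈ -9.1666667.
L_3 ≈ -36.2037037.
Error ≈ -9.1666667 − (-36.2037037) ≈ 27.03704.

27.03704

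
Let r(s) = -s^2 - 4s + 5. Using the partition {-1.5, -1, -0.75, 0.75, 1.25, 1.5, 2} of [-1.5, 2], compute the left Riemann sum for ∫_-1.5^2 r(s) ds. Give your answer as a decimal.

16.234375

Subinterval widths: 0.5, 0.25, 1.5, 0.5, 0.25, 0.5.
Left endpoints: -1.5, -1, -0.75, 0.75, 1.25, 1.5.
r(-1.5) = 8.75, r(-1) = 8, r(-0.75) = 7.4375, r(0.75) = 1.4375, r(1.25) = -1.5625, r(1.5) = -3.25.
Sum = Σ Δs_i · r(s_i).
Sum = 16.234375.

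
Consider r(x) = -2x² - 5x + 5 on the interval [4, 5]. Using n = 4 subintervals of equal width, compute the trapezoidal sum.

-58.1875

Δx = (5 − 4)/4 = 0.25.
r(4) = -47, r(4.25) = -52.375, r(4.5) = -58, r(4.75) = -63.875, r(5) = -70.
T_4 = (Δx/2)·[r(x_0) + 2r(x_1) + 2r(x_2) + 2r(x_3) + r(x_4)].
Sum = -58.1875.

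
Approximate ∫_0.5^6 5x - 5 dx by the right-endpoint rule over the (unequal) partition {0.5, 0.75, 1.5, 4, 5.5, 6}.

Subinterval widths: 0.25, 0.75, 2.5, 1.5, 0.5.
Right endpoints: 0.75, 1.5, 4, 5.5, 6.
f(0.75) = -1.25, f(1.5) = 2.5, f(4) = 15, f(5.5) = 22.5, f(6) = 25.
Sum = Σ Δx_i · f(x_i).
Sum = 85.3125.

85.3125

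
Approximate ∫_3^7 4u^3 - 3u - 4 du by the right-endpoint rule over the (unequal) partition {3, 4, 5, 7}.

Subinterval widths: 1, 1, 2.
Right endpoints: 4, 5, 7.
f(4) = 240, f(5) = 481, f(7) = 1347.
Sum = Σ Δu_i · f(u_i).
Sum = 3415.

3415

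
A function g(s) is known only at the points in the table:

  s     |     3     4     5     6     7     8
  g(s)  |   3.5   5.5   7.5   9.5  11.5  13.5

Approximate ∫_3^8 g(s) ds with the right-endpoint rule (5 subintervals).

Δs = 1.
Sum = 1·[5.5 + 7.5 + 9.5 + 11.5 + 13.5] = 47.5.

47.5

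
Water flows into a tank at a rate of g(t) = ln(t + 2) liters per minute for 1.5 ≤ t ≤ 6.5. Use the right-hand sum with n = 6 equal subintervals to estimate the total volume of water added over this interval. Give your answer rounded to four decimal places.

Δt = (6.5 − 1.5)/6 = 5/6.
Right endpoints: 7/3, 19/6, 4, 29/6, 17/3, 6.5.
g(7/3) ≈ 1.4663, g(19/6) ≈ 1.6422, g(4) ≈ 1.7918, g(29/6) ≈ 1.9218, g(17/3) ≈ 2.0369, g(6.5) ≈ 2.1401.
Sum = Δt · [g(7/3) + g(19/6) + g(4) + ...].
Sum ≈ 9.1659.

9.1659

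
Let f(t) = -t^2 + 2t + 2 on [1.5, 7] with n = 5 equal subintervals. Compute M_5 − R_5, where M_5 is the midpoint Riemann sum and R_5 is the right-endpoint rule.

21.32625

M_5 = -54.90375.
R_5 = -76.23.
M_5 − R_5 = 21.32625.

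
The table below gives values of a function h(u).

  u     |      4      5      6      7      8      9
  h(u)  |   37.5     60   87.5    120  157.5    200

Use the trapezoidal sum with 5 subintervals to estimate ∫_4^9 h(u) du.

Δu = 1.
T_5 = (1/2)·[37.5 + 2·60 + 2·87.5 + 2·120 + 2·157.5 + 200] = 543.75.

543.75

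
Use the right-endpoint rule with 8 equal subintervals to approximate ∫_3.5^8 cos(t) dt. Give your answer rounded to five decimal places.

1.52707

Δt = (8 − 3.5)/8 = 0.5625.
Right endpoints: 4.0625, 4.625, 5.1875, 5.75, 6.3125, 6.875, 7.4375, 8.
f(4.0625) ≈ -0.60510, f(4.625) ≈ -0.08728, f(5.1875) ≈ 0.45744, f(5.75) ≈ 0.86119, f(6.3125) ≈ 0.99957, f(6.875) ≈ 0.82993, f(7.4375) ≈ 0.40455, f(8) ≈ -0.14550.
Sum = Δt · [f(4.0625) + f(4.625) + f(5.1875) + ...].
Sum ≈ 1.52707.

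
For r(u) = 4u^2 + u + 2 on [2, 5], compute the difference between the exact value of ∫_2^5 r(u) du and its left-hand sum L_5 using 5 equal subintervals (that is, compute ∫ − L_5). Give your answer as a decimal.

Exact integral: ∫_2^5 r(u) du = 172.5.
L_5 = 147.12.
Error = 172.5 − 147.12 = 25.38.

25.38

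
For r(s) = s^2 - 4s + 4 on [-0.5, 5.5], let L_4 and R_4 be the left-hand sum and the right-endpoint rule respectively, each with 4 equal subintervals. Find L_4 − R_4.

-9

L_4 = 17.25.
R_4 = 26.25.
L_4 − R_4 = -9.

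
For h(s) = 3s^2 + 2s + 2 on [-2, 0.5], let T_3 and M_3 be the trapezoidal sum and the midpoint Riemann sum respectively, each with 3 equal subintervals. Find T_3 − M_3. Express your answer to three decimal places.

T_3 ≈ 10.24306.
M_3 ≈ 8.94097.
T_3 − M_3 ≈ 1.302.

1.302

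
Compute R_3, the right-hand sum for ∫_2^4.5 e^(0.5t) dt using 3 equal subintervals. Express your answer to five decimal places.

Δt = (4.5 − 2)/3 = 5/6.
Right endpoints: 17/6, 11/3, 4.5.
f(17/6) ≈ 4.12335, f(11/3) ≈ 6.25470, f(4.5) ≈ 9.48774.
Sum = Δt · [f(17/6) + f(11/3) + f(4.5)].
Sum ≈ 16.55482.

16.55482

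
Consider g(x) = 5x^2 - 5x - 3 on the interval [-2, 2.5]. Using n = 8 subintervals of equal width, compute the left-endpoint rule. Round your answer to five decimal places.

24.60059

Δx = (2.5 − (-2))/8 = 0.5625.
Left endpoints: -2, -1.4375, -0.875, -0.3125, 0.25, 0.8125, 1.375, 1.9375.
g(-2) = 27, g(-1.4375) = 14.51953125, g(-0.875) = 5.203125, g(-0.3125) = -0.94921875, g(0.25) = -3.9375, g(0.8125) = -3.76171875, g(1.375) = -0.421875, g(1.9375) = 6.08203125.
Sum = Δx · [g(-2) + g(-1.4375) + g(-0.875) + ...].
Sum ≈ 24.60059.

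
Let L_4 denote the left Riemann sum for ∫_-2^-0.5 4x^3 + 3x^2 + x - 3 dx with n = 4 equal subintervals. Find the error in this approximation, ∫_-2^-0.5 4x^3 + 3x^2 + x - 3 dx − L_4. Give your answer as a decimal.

4.5

Exact integral: ∫_-2^-0.5 f(x) dx = -14.4375.
L_4 = -18.9375.
Error = -14.4375 − (-18.9375) = 4.5.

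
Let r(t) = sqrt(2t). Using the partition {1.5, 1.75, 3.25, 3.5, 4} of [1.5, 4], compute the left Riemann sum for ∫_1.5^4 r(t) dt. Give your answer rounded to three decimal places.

5.200

Subinterval widths: 0.25, 1.5, 0.25, 0.5.
Left endpoints: 1.5, 1.75, 3.25, 3.5.
r(1.5) ≈ 1.732, r(1.75) ≈ 1.871, r(3.25) ≈ 2.550, r(3.5) ≈ 2.646.
Sum = Σ Δt_i · r(t_i).
Sum ≈ 5.200.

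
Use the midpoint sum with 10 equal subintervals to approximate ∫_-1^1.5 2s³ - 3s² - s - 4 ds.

-12.94921875

Δs = (1.5 − (-1))/10 = 0.25.
Midpoints: -0.875, -0.625, -0.375, -0.125, 0.125, 0.375, 0.625, 0.875, 1.125, 1.375.
f(-0.875) = -6.76171875, f(-0.625) = -5.03515625, f(-0.375) = -4.15234375, f(-0.125) = -3.92578125, f(0.125) = -4.16796875, f(0.375) = -4.69140625, f(0.625) = -5.30859375, f(0.875) = -5.83203125, f(1.125) = -6.07421875, f(1.375) = -5.84765625.
Sum = Δs · [f(-0.875) + f(-0.625) + f(-0.375) + ...].
Sum = -12.94921875.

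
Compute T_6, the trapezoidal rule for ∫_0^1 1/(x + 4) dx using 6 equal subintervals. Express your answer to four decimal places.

0.2232

Δx = (1 − 0)/6 = 1/6.
f(0) = 0.25, f(1/6) = 0.24, f(1/3) = 3/13, f(0.5) = 2/9, f(2/3) = 3/14, f(5/6) = 6/29, f(1) = 0.2.
T_6 = (Δx/2)·[f(x_0) + 2f(x_1) + ... + 2f(x_{5}) + f(x_6)].
Sum ≈ 0.2232.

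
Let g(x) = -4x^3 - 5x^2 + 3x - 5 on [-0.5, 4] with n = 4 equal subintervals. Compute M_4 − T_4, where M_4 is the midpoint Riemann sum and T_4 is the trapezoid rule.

M_4 = -349.34765625.
T_4 = -386.3671875.
M_4 − T_4 = 37.01953125.

37.01953125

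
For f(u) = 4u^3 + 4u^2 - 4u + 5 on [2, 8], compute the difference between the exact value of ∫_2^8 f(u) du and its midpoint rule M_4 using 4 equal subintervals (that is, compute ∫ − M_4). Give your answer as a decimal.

Exact integral: ∫_2^8 f(u) du = 4662.
M_4 = 4590.
Error = 4662 − 4590 = 72.

72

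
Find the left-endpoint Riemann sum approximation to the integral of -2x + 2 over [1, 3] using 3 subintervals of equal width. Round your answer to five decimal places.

Δx = (3 − 1)/3 = 2/3.
Left endpoints: 1, 5/3, 7/3.
f(1) = 0, f(5/3) = -4/3, f(7/3) = -8/3.
Sum = Δx · [f(1) + f(5/3) + f(7/3)].
Sum ≈ -2.66667.

-2.66667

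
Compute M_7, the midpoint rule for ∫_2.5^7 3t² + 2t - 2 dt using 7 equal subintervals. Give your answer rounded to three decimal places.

360.660

Δt = (7 − 2.5)/7 = 9/14.
Midpoints: 79/28, 97/28, 115/28, 4.75, 151/28, 169/28, 187/28.
f(79/28) = 21579/784, f(97/28) = 32091/784, f(115/28) = 44547/784, f(4.75) = 75.1875, f(151/28) = 75291/784, f(169/28) = 93579/784, f(187/28) = 113811/784.
Sum = Δt · [f(79/28) + f(97/28) + f(115/28) + ...].
Sum ≈ 360.660.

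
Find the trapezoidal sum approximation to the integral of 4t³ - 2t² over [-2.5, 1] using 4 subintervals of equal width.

-54.05859375

Δt = (1 − (-2.5))/4 = 0.875.
f(-2.5) = -75, f(-1.625) = -22.4453125, f(-0.75) = -2.8125, f(0.125) = -0.0234375, f(1) = 2.
T_4 = (Δt/2)·[f(t_0) + 2f(t_1) + 2f(t_2) + 2f(t_3) + f(t_4)].
Sum = -54.05859375.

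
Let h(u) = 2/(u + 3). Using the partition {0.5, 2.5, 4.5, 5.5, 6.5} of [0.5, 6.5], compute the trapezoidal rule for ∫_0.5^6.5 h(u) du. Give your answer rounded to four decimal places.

Subinterval widths: 2, 2, 1, 1.
h(0.5) = 4/7, h(2.5) = 4/11, h(4.5) = 4/15, h(5.5) = 4/17, h(6.5) = 4/19.
On each subinterval the trapezoid contributes (Δu_i/2)·[h(u_{i-1}) + h(u_i)].
Sum ≈ 2.0393.

2.0393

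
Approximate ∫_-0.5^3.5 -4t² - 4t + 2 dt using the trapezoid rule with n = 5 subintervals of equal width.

-75.04

Δt = (3.5 − (-0.5))/5 = 0.8.
f(-0.5) = 3, f(0.3) = 0.44, f(1.1) = -7.24, f(1.9) = -20.04, f(2.7) = -37.96, f(3.5) = -61.
T_5 = (Δt/2)·[f(t_0) + 2f(t_1) + ... + 2f(t_{4}) + f(t_5)].
Sum = -75.04.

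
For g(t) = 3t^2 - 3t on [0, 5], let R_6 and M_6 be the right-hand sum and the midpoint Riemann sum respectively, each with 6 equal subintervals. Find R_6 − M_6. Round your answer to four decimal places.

27.6042

R_6 ≈ 114.236111.
M_6 ≈ 86.631944.
R_6 − M_6 ≈ 27.6042.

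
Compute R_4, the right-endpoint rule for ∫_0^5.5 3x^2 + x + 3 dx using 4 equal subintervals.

269.37109375

Δx = (5.5 − 0)/4 = 1.375.
Right endpoints: 1.375, 2.75, 4.125, 5.5.
f(1.375) = 10.046875, f(2.75) = 28.4375, f(4.125) = 58.171875, f(5.5) = 99.25.
Sum = Δx · [f(1.375) + f(2.75) + f(4.125) + f(5.5)].
Sum = 269.37109375.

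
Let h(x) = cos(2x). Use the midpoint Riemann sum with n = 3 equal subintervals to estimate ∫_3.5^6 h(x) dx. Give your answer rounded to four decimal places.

-0.6719

Δx = (6 − 3.5)/3 = 5/6.
Midpoints: 47/12, 4.75, 67/12.
h(47/12) ≈ 0.0206, h(4.75) ≈ -0.9972, h(67/12) ≈ 0.1703.
Sum = Δx · [h(47/12) + h(4.75) + h(67/12)].
Sum ≈ -0.6719.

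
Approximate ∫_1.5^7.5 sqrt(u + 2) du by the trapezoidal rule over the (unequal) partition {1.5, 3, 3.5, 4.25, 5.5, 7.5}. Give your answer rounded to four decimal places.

15.1374

Subinterval widths: 1.5, 0.5, 0.75, 1.25, 2.
f(1.5) ≈ 1.8708, f(3) ≈ 2.2361, f(3.5) ≈ 2.3452, f(4.25) ≈ 2.5000, f(5.5) ≈ 2.7386, f(7.5) ≈ 3.0822.
On each subinterval the trapezoid contributes (Δu_i/2)·[f(u_{i-1}) + f(u_i)].
Sum ≈ 15.1374.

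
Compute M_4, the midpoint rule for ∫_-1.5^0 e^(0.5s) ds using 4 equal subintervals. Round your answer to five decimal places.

1.05372

Δs = (0 − (-1.5))/4 = 0.375.
Midpoints: -1.3125, -0.9375, -0.5625, -0.1875.
f(-1.3125) ≈ 0.51879, f(-0.9375) ≈ 0.62578, f(-0.5625) ≈ 0.75484, f(-0.1875) ≈ 0.91051.
Sum = Δs · [f(-1.3125) + f(-0.9375) + f(-0.5625) + f(-0.1875)].
Sum ≈ 1.05372.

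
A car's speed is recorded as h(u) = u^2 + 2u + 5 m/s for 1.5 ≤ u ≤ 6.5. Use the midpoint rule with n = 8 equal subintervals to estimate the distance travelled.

Δu = (6.5 − 1.5)/8 = 0.625.
Midpoints: 1.8125, 2.4375, 3.0625, 3.6875, 4.3125, 4.9375, 5.5625, 6.1875.
h(1.8125) = 11.91015625, h(2.4375) = 15.81640625, h(3.0625) = 20.50390625, h(3.6875) = 25.97265625, h(4.3125) = 32.22265625, h(4.9375) = 39.25390625, h(5.5625) = 47.06640625, h(6.1875) = 55.66015625.
Sum = Δu · [h(1.8125) + h(2.4375) + h(3.0625) + ...].
Sum = 155.25390625.

155.25390625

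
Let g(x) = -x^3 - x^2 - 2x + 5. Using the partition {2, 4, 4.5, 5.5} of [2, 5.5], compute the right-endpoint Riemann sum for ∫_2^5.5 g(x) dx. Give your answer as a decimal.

-426.3125

Subinterval widths: 2, 0.5, 1.
Right endpoints: 4, 4.5, 5.5.
g(4) = -83, g(4.5) = -115.375, g(5.5) = -202.625.
Sum = Σ Δx_i · g(x_i).
Sum = -426.3125.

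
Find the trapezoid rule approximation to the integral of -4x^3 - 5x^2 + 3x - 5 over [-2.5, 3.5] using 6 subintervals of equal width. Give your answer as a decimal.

Δx = (3.5 − (-2.5))/6 = 1.
f(-2.5) = 18.75, f(-1.5) = -7.25, f(-0.5) = -7.25, f(0.5) = -5.25, f(1.5) = -25.25, f(2.5) = -91.25, f(3.5) = -227.25.
T_6 = (Δx/2)·[f(x_0) + 2f(x_1) + ... + 2f(x_{5}) + f(x_6)].
Sum = -240.5.

-240.5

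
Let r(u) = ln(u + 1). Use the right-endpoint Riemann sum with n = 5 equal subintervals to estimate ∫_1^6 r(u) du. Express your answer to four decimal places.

7.8320

Δu = (6 − 1)/5 = 1.
Right endpoints: 2, 3, 4, 5, 6.
r(2) ≈ 1.0986, r(3) ≈ 1.3863, r(4) ≈ 1.6094, r(5) ≈ 1.7918, r(6) ≈ 1.9459.
Sum = Δu · [r(2) + r(3) + r(4) + r(5) + r(6)].
Sum ≈ 7.8320.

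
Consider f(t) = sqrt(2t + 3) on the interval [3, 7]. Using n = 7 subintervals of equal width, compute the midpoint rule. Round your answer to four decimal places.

Δt = (7 − 3)/7 = 4/7.
Midpoints: 23/7, 27/7, 31/7, 5, 39/7, 43/7, 47/7.
f(23/7) ≈ 3.0938, f(27/7) ≈ 3.2733, f(31/7) ≈ 3.4434, f(5) ≈ 3.6056, f(39/7) ≈ 3.7607, f(43/7) ≈ 3.9097, f(47/7) ≈ 4.0532.
Sum = Δt · [f(23/7) + f(27/7) + f(31/7) + ...].
Sum ≈ 14.3655.

14.3655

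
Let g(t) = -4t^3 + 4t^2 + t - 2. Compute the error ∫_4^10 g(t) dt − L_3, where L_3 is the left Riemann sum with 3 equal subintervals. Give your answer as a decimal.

-3082

Exact integral: ∫_4^10 g(t) dt = -8466.
L_3 = -5384.
Error = -8466 − (-5384) = -3082.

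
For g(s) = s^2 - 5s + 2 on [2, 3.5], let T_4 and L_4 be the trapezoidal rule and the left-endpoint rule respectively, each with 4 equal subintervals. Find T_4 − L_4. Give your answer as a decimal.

0.140625

T_4 = -5.96484375.
L_4 = -6.10546875.
T_4 − L_4 = 0.140625.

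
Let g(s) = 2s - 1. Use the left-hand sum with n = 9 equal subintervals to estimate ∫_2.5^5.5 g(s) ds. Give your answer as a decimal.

Δs = (5.5 − 2.5)/9 = 1/3.
Left endpoints: 2.5, 17/6, 19/6, 3.5, 23/6, 25/6, 4.5, 29/6, 31/6.
g(2.5) = 4, g(17/6) = 14/3, g(19/6) = 16/3, g(3.5) = 6, g(23/6) = 20/3, g(25/6) = 22/3, g(4.5) = 8, g(29/6) = 26/3, g(31/6) = 28/3.
Sum = Δs · [g(2.5) + g(17/6) + g(19/6) + ...].
Sum = 20.

20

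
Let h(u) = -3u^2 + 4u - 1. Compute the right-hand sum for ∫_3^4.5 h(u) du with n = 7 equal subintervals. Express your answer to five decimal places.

Δu = (4.5 − 3)/7 = 3/14.
Right endpoints: 45/14, 24/7, 51/14, 27/7, 57/14, 30/7, 4.5.
h(45/14) = -3751/196, h(24/7) = -1105/49, h(51/14) = -5143/196, h(27/7) = -1480/49, h(57/14) = -6751/196, h(30/7) = -1909/49, h(4.5) = -43.75.
Sum = Δu · [h(45/14) + h(24/7) + h(51/14) + ...].
Sum ≈ -46.13265.

-46.13265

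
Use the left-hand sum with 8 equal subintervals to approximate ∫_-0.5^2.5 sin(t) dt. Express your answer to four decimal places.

1.4569

Δt = (2.5 − (-0.5))/8 = 0.375.
Left endpoints: -0.5, -0.125, 0.25, 0.625, 1, 1.375, 1.75, 2.125.
f(-0.5) ≈ -0.4794, f(-0.125) ≈ -0.1247, f(0.25) ≈ 0.2474, f(0.625) ≈ 0.5851, f(1) ≈ 0.8415, f(1.375) ≈ 0.9809, f(1.75) ≈ 0.9840, f(2.125) ≈ 0.8503.
Sum = Δt · [f(-0.5) + f(-0.125) + f(0.25) + ...].
Sum ≈ 1.4569.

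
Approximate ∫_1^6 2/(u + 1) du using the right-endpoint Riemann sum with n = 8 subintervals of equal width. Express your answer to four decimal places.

Δu = (6 − 1)/8 = 0.625.
Right endpoints: 1.625, 2.25, 2.875, 3.5, 4.125, 4.75, 5.375, 6.
f(1.625) = 16/21, f(2.25) = 8/13, f(2.875) = 16/31, f(3.5) = 4/9, f(4.125) = 16/41, f(4.75) = 8/23, f(5.375) = 16/51, f(6) = 2/7.
Sum = Δu · [f(1.625) + f(2.25) + f(2.875) + ...].
Sum ≈ 2.2971.

2.2971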